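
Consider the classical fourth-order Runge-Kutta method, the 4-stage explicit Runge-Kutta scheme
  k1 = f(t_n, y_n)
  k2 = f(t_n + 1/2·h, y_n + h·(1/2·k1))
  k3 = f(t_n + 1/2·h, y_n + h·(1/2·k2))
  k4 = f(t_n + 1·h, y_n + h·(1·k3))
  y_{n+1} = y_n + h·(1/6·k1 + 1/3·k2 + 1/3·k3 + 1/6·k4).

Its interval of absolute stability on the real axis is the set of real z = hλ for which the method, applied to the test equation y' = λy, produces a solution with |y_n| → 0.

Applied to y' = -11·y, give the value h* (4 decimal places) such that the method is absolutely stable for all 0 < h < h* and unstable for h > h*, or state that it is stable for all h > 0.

(-2.7853,0); λ=-11 ⇒ h* = 0.2532.

Set f=λy, z=hλ:
  order 4, 4-stage ⇒ R(z)=1+z+z^2/2+z^3/6+z^4/24
  (e.g. R(-1.7)=0.27417, |R|=0.27417)

Find x<0 with |R(x)|<1.
x=-1.7: |R|=0.2742
|R(-2.23)|=0.4386 |R(-1.45)|=0.2773 |R(-1.31)|=0.2961
Bisect:
  x_lo=-3.3163 |R|=2.1438  x_hi=-0.3104 |R|=0.7332
  mid=-1.81337 |R|=0.28751 →hi
  mid=-2.56486 |R|=0.71543 →hi
  mid=-2.94060 |R|=1.26055 →lo
  mid=-2.75273 |R|=0.95200 →hi
  mid=-2.84667 |R|=1.09654 →lo
  mid=-2.79970 |R|=1.02194 →lo
  mid=-2.77621 |R|=0.98640 →hi
  mid=-2.78796 |R|=1.00402 →lo
  ...
  [-2.78539,-2.78520] ⇒ x*=-2.7853
Interval (-2.7853, 0).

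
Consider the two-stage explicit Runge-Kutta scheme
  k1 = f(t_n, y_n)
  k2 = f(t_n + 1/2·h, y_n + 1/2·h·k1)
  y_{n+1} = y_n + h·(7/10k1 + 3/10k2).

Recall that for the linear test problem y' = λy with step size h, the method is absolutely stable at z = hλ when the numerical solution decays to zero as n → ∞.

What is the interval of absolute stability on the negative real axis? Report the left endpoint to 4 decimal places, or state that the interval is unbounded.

With y'=λy (z=hλ):
  k1=λy_n ⇒ h·k1=z·y_n;  k2=λ(1+1/2z)y_n ⇒ h·k2=z(1+1/2z)y_n
  y_{n+1}/y_n = 1 + 7/10z + 3/10z(1+1/2z) = 1 + z + 3/20z²
  ⇒ R(z) = 1 + z + 3/20z².

Boundary: |R(x)|=1, x<0.
x=-0.78: |R|=0.3113
R=1: x+3/20x²=0 ⇒ x=−20/3=-6.6667; min R=1−1/(4·3/20)=-0.6667>−1
Confirm numerically:
  x=-6.380: |R|=0.72566 <1
  x=-4.596: |R|=0.42752 <1
  x=-4.523: |R|=0.45437 <1
  x=-4.414: |R|=0.49149 <1
  x=-7.127: |R|=1.49212 >1
  x=-6.915: |R|=1.25758 >1
  x=-6.878: |R|=1.21803 >1
So |R|<1 on (-6.6667, 0).

z∈(-6.6667,0).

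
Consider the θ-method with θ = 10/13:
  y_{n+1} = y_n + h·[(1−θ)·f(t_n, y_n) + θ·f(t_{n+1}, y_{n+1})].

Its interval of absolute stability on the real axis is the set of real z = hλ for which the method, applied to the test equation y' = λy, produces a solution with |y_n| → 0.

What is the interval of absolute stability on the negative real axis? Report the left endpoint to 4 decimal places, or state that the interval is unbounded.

unbounded; (−∞, 0).

Set f=λy, z=hλ:
  y_{n+1} = y_n + z·[3/13·y_n + 10/13·y_{n+1}] ⇒ (1 − 10/13z)y_{n+1} = (1 + 3/13z)y_n
  ⇒ R(z) = (1 + 3/13z)/(1 − 10/13z).

Need |R(x)|<1, x<0.
x=-1.5: |R|=0.3036
x=-2: |R|=0.2121
x=-10: |R|=0.1504
x=-100: |R|=0.2833
θ=10/13≥1/2 ⇒ |1+3/13x|<|1−10/13x| ∀x<0 ⇒ stable on all of ℝ⁻.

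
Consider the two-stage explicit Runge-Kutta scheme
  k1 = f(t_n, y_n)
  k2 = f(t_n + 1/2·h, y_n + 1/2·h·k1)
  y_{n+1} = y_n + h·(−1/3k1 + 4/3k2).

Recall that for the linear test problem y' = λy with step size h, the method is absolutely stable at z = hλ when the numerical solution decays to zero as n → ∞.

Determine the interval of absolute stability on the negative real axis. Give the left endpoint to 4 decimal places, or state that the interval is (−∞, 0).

On y'=λy, z=hλ:
  k1=λy_n ⇒ h·k1=z·y_n;  k2=λ(1+1/2z)y_n ⇒ h·k2=z(1+1/2z)y_n
  y_{n+1}/y_n = 1 − 1/3z + 4/3z(1+1/2z) = 1 + z + 2/3z²
  ⇒ R(z) = 1 + z + 2/3z².

Boundary: |R(x)|=1, x<0.
x=-1.12: |R|=0.7163
R=1: x+2/3x²=0 ⇒ x=−3/2=-1.5000; min R=1−1/(4·2/3)=0.6250>−1
Confirm numerically:
  x=-1.317: |R|=0.83933 <1
  x=-1.287: |R|=0.81725 <1
  x=-0.917: |R|=0.64359 <1
  x=-0.670: |R|=0.62927 <1
  x=-2.074: |R|=1.79365 >1
  x=-1.729: |R|=1.26396 >1
Interval (-1.5000, 0).

z∈(-1.5000,0).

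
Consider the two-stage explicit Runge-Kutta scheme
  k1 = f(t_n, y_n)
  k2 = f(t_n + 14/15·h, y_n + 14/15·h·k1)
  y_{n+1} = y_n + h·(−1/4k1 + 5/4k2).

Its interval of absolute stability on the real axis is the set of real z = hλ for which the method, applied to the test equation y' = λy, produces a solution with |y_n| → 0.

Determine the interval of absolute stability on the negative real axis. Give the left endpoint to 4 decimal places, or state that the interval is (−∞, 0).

Set f=λy, z=hλ:
  k1=λy_n ⇒ h·k1=z·y_n;  k2=λ(1+14/15z)y_n ⇒ h·k2=z(1+14/15z)y_n
  y_{n+1}/y_n = 1 − 1/4z + 5/4z(1+14/15z) = 1 + z + 7/6z²
  ⇒ R(z) = 1 + z + 7/6z².

Boundary: |R(x)|=1, x<0.
x=-0.36: |R|=0.7912
R=1: x+7/6x²=0 ⇒ x=−6/7=-0.8571; min R=1−1/(4·7/6)=0.7857>−1
Confirm numerically:
  x=-0.673: |R|=0.85542 <1
  x=-0.629: |R|=0.83258 <1
  x=-0.603: |R|=0.82121 <1
  x=-1.259: |R|=1.59026 >1
  x=-1.144: |R|=1.38286 >1
  x=-0.901: |R|=1.04610 >1
Stable set (-0.8571, 0).

z∈(-0.8571,0).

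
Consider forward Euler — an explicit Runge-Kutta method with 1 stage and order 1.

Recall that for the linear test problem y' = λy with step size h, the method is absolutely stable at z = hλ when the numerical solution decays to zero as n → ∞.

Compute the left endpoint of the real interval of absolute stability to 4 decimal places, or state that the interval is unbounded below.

Test eqn y'=λy, z=hλ:
  order 1, 1-stage ⇒ R(z)=1+z
  (e.g. R(-1.62)=-0.62000, |R|=0.62000)

Boundary: |R(x)|=1, x<0.
x=-1.62: |R|=0.6200
|R(-2.21)|=1.2100 |R(-1.97)|=0.9700 |R(-1.55)|=0.5500
Bisect:
  x_lo=-2.4927 |R|=1.4927  x_hi=-0.3278 |R|=0.6722
  mid=-1.41025 |R|=0.41025 →hi
  mid=-1.95146 |R|=0.95146 →hi
  mid=-2.22207 |R|=1.22207 →lo
  mid=-2.08676 |R|=1.08676 →lo
  mid=-2.01911 |R|=1.01911 →lo
  mid=-1.98529 |R|=0.98529 →hi
  mid=-2.00220 |R|=1.00220 →lo
  ...
  [-2.00009,-1.99995] ⇒ x*=-2.0000
Interval (-2.0000, 0).

z* = -2.0000.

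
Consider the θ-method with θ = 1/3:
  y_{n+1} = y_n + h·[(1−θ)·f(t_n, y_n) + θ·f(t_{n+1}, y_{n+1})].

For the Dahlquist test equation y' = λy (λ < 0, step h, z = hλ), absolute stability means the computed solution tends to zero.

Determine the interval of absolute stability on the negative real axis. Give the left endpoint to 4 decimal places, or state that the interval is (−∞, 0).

On y'=λy, z=hλ:
  y_{n+1} = y_n + z·[2/3·y_n + 1/3·y_{n+1}] ⇒ (1 − 1/3z)y_{n+1} = (1 + 2/3z)y_n
  R(z) = (1 + 2/3z)/(1 − 1/3z).

Need |R(x)|<1, x<0.
x=-1.45: |R|=0.0225
R=−1: 1+2/3x = −1+1/3x ⇒ -1/3x=2 ⇒ x=2/(-1/3)=-6.0000
Confirm numerically:
  x=-5.548: |R|=0.94712 <1
  x=-4.778: |R|=0.84289 <1
  x=-3.781: |R|=0.67276 <1
  x=-3.606: |R|=0.63760 <1
  x=-6.385: |R|=1.04102 >1
  x=-6.172: |R|=1.01875 >1
So |R|<1 on (-6.0000, 0).

z∈(-6.0000,0).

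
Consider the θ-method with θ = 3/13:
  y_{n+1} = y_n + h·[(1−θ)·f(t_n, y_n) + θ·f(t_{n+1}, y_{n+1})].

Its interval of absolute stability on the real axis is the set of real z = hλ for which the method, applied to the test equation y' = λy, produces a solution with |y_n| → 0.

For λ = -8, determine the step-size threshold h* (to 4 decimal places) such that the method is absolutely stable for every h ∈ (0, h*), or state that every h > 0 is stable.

(-3.7143,0); λ=-8 ⇒ h* = (26/7)/8 = 0.4643.

On y'=λy, z=hλ:
  y_{n+1} = y_n + z·[10/13·y_n + 3/13·y_{n+1}] ⇒ (1 − 3/13z)y_{n+1} = (1 + 10/13z)y_n
  R(z) = (1 + 10/13z)/(1 − 3/13z).

Find x<0 with |R(x)|<1.
x=-0.49: |R|=0.5598
R=−1: 1+10/13x = −1+3/13x ⇒ -7/13x=2 ⇒ x=2/(-7/13)=-3.7143
Confirm numerically:
  x=-3.174: |R|=0.83208 <1
  x=-2.705: |R|=0.66540 <1
  x=-1.923: |R|=0.33193 <1
  x=-3.959: |R|=1.06886 >1
  x=-3.952: |R|=1.06695 >1
  x=-3.865: |R|=1.04289 >1
Interval (-3.7143, 0).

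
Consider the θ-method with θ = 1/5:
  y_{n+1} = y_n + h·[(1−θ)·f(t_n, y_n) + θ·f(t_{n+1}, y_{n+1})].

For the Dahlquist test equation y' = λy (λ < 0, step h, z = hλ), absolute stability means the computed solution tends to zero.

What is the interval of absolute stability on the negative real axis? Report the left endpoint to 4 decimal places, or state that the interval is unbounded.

Test eqn y'=λy, z=hλ:
  y_{n+1} = y_n + z·[4/5·y_n + 1/5·y_{n+1}] ⇒ (1 − 1/5z)y_{n+1} = (1 + 4/5z)y_n
  ⇒ R(z) = (1 + 4/5z)/(1 − 1/5z).

Boundary: |R(x)|=1, x<0.
x=-0.43: |R|=0.6041
R=−1: 1+4/5x = −1+1/5x ⇒ -3/5x=2 ⇒ x=2/(-3/5)=-3.3333
Confirm numerically:
  x=-2.827: |R|=0.80593 <1
  x=-1.654: |R|=0.24286 <1
  x=-1.571: |R|=0.19540 <1
  x=-3.729: |R|=1.13598 >1
  x=-3.455: |R|=1.04317 >1
  x=-3.449: |R|=1.04107 >1
Stable set (-3.3333, 0).

(-3.3333, 0).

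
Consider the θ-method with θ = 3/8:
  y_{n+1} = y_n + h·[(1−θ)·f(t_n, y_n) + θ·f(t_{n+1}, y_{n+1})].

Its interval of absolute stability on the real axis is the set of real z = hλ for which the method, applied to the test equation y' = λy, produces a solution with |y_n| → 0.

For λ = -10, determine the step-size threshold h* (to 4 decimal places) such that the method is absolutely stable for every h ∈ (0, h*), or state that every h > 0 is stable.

With y'=λy (z=hλ):
  y_{n+1} = y_n + z·[5/8·y_n + 3/8·y_{n+1}] ⇒ (1 − 3/8z)y_{n+1} = (1 + 5/8z)y_n
  so R(z) = (1 + 5/8z)/(1 − 3/8z).

Boundary: |R(x)|=1, x<0.
x=-1.36: |R|=0.0993
R=−1: 1+5/8x = −1+3/8x ⇒ -1/4x=2 ⇒ x=2/(-1/4)=-8.0000
Confirm numerically:
  x=-5.025: |R|=0.74215 <1
  x=-4.317: |R|=0.64842 <1
  x=-4.126: |R|=0.61979 <1
  x=-8.530: |R|=1.03156 >1
  x=-8.096: |R|=1.00595 >1
So |R|<1 on (-8.0000, 0).

(-8.0000,0); λ=-10 ⇒ h* = (8)/10 = 0.8000.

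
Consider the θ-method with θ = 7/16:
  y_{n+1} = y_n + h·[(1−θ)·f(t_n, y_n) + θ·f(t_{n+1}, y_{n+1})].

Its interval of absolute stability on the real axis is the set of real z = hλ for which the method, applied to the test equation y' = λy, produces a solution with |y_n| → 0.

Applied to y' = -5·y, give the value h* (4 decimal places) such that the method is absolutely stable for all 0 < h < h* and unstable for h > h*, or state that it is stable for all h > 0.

On y'=λy, z=hλ:
  y_{n+1} = y_n + z·[9/16·y_n + 7/16·y_{n+1}] ⇒ (1 − 7/16z)y_{n+1} = (1 + 9/16z)y_n
  ⇒ R(z) = (1 + 9/16z)/(1 − 7/16z).

Need |R(x)|<1, x<0.
x=-1.08: |R|=0.2666
R=−1: 1+9/16x = −1+7/16x ⇒ -1/8x=2 ⇒ x=2/(-1/8)=-16.0000
Confirm numerically:
  x=-13.255: |R|=0.94953 <1
  x=-10.672: |R|=0.88252 <1
  x=-9.050: |R|=0.82483 <1
  x=-16.271: |R|=1.00417 >1
  x=-16.107: |R|=1.00166 >1
Stable set (-16.0000, 0).

(-16.0000,0); λ=-5 ⇒ h* = (16)/5 = 3.2000.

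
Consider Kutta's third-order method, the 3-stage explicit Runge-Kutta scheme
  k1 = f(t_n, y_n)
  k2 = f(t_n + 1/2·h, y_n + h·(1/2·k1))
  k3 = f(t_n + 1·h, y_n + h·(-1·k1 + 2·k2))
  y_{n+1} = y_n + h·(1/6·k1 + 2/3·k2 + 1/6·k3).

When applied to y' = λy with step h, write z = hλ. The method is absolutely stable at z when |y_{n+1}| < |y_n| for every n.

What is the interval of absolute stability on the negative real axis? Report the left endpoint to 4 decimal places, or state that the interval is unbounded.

z∈(-2.5127,0).

Set f=λy, z=hλ:
  order 3, 3-stage ⇒ R(z)=1+z+z^2/2+z^3/6
  (e.g. R(-0.55)=0.57352, |R|=0.57352)

Boundary: |R(x)|=1, x<0.
x=-0.55: |R|=0.5735
|R(-2.85)|=1.6469 |R(-1.72)|=0.0889 |R(-1.31)|=0.1734
Bisect:
  x_lo=-3.0631 |R|=2.1617  x_hi=-0.0719 |R|=0.9306
  mid=-1.56750 |R|=0.01912 →hi
  mid=-2.31528 |R|=0.70353 →hi
  mid=-2.68917 |R|=1.31453 →lo
  mid=-2.50222 |R|=0.98278 →hi
  mid=-2.59570 |R|=1.14169 →lo
  mid=-2.54896 |R|=1.06054 →lo
  mid=-2.52559 |R|=1.02125 →lo
  mid=-2.51391 |R|=1.00191 →lo
  mid=-2.50807 |R|=0.99232 →hi
  ...
  [-2.51281,-2.51263] ⇒ x*=-2.5127
So |R|<1 on (-2.5127, 0).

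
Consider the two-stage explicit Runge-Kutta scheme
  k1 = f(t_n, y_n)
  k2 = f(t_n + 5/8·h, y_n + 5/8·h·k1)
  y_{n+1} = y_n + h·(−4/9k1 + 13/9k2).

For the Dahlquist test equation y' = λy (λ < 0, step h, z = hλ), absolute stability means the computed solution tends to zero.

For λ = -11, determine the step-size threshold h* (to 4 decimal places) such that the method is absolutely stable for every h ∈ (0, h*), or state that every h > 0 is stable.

(-1.1077,0); λ=-11 ⇒ h* = (72/65)/11 = 0.1007.

Set f=λy, z=hλ:
  k1=λy_n ⇒ h·k1=z·y_n;  k2=λ(1+5/8z)y_n ⇒ h·k2=z(1+5/8z)y_n
  y_{n+1}/y_n = 1 − 4/9z + 13/9z(1+5/8z) = 1 + z + 65/72z²
  so R(z) = 1 + z + 65/72z².

Need |R(x)|<1, x<0.
x=-1.08: |R|=0.9730
R=1: x+65/72x²=0 ⇒ x=−72/65=-1.1077; min R=1−1/(4·65/72)=0.7231>−1
Confirm numerically:
  x=-0.957: |R|=0.86981 <1
  x=-0.779: |R|=0.76884 <1
  x=-0.753: |R|=0.75888 <1
  x=-0.637: |R|=0.72932 <1
  x=-1.530: |R|=1.58331 >1
  x=-1.516: |R|=1.55881 >1
  x=-1.352: |R|=1.29819 >1
Interval (-1.1077, 0).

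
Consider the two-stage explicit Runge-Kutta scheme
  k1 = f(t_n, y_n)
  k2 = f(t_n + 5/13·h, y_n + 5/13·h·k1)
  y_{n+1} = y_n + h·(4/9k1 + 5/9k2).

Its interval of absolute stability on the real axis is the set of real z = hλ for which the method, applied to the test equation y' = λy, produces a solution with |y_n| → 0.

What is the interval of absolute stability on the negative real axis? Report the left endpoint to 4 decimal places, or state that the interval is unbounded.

Test eqn y'=λy, z=hλ:
  k1=λy_n ⇒ h·k1=z·y_n;  k2=λ(1+5/13z)y_n ⇒ h·k2=z(1+5/13z)y_n
  y_{n+1}/y_n = 1 + 4/9z + 5/9z(1+5/13z) = 1 + z + 25/117z²
  R(z) = 1 + z + 25/117z².

Boundary: |R(x)|=1, x<0.
x=-0.42: |R|=0.6177
R=1: x+25/117x²=0 ⇒ x=−117/25=-4.6800; min R=1−1/(4·25/117)=-0.1700>−1
Confirm numerically:
  x=-4.580: |R|=0.90214 <1
  x=-4.228: |R|=0.59165 <1
  x=-2.931: |R|=0.09537 <1
  x=-5.184: |R|=1.55828 >1
  x=-5.120: |R|=1.48137 >1
  x=-4.771: |R|=1.09277 >1
Stable set (-4.6800, 0).

(-4.6800, 0).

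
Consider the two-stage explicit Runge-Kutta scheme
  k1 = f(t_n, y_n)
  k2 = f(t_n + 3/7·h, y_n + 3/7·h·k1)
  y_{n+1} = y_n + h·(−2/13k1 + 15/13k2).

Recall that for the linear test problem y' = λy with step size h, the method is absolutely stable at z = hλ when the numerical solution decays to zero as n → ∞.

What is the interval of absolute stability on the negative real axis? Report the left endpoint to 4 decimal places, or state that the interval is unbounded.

(-2.0222, 0).

With y'=λy (z=hλ):
  k1=λy_n ⇒ h·k1=z·y_n;  k2=λ(1+3/7z)y_n ⇒ h·k2=z(1+3/7z)y_n
  y_{n+1}/y_n = 1 − 2/13z + 15/13z(1+3/7z) = 1 + z + 45/91z²
  so R(z) = 1 + z + 45/91z².

Boundary: |R(x)|=1, x<0.
x=-1.03: |R|=0.4946
R=1: x+45/91x²=0 ⇒ x=−91/45=-2.0222; min R=1−1/(4·45/91)=0.4944>−1
Confirm numerically:
  x=-1.898: |R|=0.88341 <1
  x=-1.761: |R|=0.77252 <1
  x=-1.446: |R|=0.58797 <1
  x=-2.521: |R|=1.62180 >1
  x=-2.191: |R|=1.18286 >1
Interval (-2.0222, 0).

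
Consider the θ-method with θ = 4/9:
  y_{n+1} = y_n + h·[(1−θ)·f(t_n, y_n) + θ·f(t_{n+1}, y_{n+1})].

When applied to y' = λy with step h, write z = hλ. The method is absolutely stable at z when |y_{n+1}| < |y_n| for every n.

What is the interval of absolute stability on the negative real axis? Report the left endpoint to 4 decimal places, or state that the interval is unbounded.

Test eqn y'=λy, z=hλ:
  y_{n+1} = y_n + z·[5/9·y_n + 4/9·y_{n+1}] ⇒ (1 − 4/9z)y_{n+1} = (1 + 5/9z)y_n
  R(z) = (1 + 5/9z)/(1 − 4/9z).

Need |R(x)|<1, x<0.
x=-0.93: |R|=0.3420
R=−1: 1+5/9x = −1+4/9x ⇒ -1/9x=2 ⇒ x=2/(-1/9)=-18.0000
Confirm numerically:
  x=-12.204: |R|=0.89975 <1
  x=-11.904: |R|=0.89233 <1
  x=-10.776: |R|=0.86135 <1
  x=-8.111: |R|=0.76139 <1
  x=-18.554: |R|=1.00666 >1
  x=-18.354: |R|=1.00430 >1
So |R|<1 on (-18.0000, 0).

(-18.0000, 0).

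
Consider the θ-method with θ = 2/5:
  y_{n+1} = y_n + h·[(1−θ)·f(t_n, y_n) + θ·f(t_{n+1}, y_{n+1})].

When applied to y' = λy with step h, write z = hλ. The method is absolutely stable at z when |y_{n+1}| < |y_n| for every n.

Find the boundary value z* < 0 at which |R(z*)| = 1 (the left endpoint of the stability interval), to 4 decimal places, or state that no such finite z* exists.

left endpoint -10.0000.

On y'=λy, z=hλ:
  y_{n+1} = y_n + z·[3/5·y_n + 2/5·y_{n+1}] ⇒ (1 − 2/5z)y_{n+1} = (1 + 3/5z)y_n
  R(z) = (1 + 3/5z)/(1 − 2/5z).

Find x<0 with |R(x)|<1.
x=-1.7: |R|=0.0119
R=−1: 1+3/5x = −1+2/5x ⇒ -1/5x=2 ⇒ x=2/(-1/5)=-10.0000
Confirm numerically:
  x=-8.889: |R|=0.95122 <1
  x=-8.619: |R|=0.93790 <1
  x=-8.578: |R|=0.93582 <1
  x=-10.530: |R|=1.02034 >1
  x=-10.057: |R|=1.00227 >1
Stable set (-10.0000, 0).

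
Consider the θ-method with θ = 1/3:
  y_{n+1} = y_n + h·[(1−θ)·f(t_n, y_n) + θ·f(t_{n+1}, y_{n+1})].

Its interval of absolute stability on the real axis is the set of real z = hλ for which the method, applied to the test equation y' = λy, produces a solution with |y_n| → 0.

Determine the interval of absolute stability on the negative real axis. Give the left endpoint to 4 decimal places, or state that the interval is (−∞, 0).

With y'=λy (z=hλ):
  y_{n+1} = y_n + z·[2/3·y_n + 1/3·y_{n+1}] ⇒ (1 − 1/3z)y_{n+1} = (1 + 2/3z)y_n
  ⇒ R(z) = (1 + 2/3z)/(1 − 1/3z).

Find x<0 with |R(x)|<1.
x=-0.61: |R|=0.4931
R=−1: 1+2/3x = −1+1/3x ⇒ -1/3x=2 ⇒ x=2/(-1/3)=-6.0000
Confirm numerically:
  x=-5.941: |R|=0.99340 <1
  x=-5.848: |R|=0.98282 <1
  x=-5.633: |R|=0.95749 <1
  x=-3.139: |R|=0.53396 <1
  x=-6.363: |R|=1.03877 >1
  x=-6.316: |R|=1.03392 >1
Interval (-6.0000, 0).

(-6.0000, 0).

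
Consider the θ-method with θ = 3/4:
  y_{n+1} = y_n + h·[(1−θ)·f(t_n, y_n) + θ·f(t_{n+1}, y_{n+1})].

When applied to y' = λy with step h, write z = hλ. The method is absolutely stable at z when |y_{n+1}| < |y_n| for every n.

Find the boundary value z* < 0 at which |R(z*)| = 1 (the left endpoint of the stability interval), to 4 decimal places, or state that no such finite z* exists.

unbounded; (−∞, 0).

Test eqn y'=λy, z=hλ:
  y_{n+1} = y_n + z·[1/4·y_n + 3/4·y_{n+1}] ⇒ (1 − 3/4z)y_{n+1} = (1 + 1/4z)y_n
  so R(z) = (1 + 1/4z)/(1 − 3/4z).

Boundary: |R(x)|=1, x<0.
x=-1.55: |R|=0.2832
x=-2: |R|=0.2000
x=-10: |R|=0.1765
x=-100: |R|=0.3158
θ=3/4≥1/2 ⇒ |1+1/4x|<|1−3/4x| ∀x<0 ⇒ stable on all of ℝ⁻.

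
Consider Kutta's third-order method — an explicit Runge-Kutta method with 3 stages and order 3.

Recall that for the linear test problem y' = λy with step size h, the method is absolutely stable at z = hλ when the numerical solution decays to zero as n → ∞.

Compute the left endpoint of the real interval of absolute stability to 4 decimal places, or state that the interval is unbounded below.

z* = -2.5127.

On y'=λy, z=hλ:
  order 3, 3-stage ⇒ R(z)=1+z+z^2/2+z^3/6
  (e.g. R(-0.64)=0.52111, |R|=0.52111)

Find x<0 with |R(x)|<1.
x=-0.64: |R|=0.5211
|R(-2.25)|=0.6172 |R(-1.93)|=0.2657 |R(-0.64)|=0.5211
Bisect:
  x_lo=-2.9428 |R|=1.8603  x_hi=-0.2951 |R|=0.7441
  mid=-1.61896 |R|=0.01567 →hi
  mid=-2.28088 |R|=0.65736 →hi
  mid=-2.61185 |R|=1.17053 →lo
  mid=-2.44636 |R|=0.89414 →hi
  mid=-2.52911 |R|=1.02710 →lo
  mid=-2.48774 |R|=0.95935 →hi
  mid=-2.50842 |R|=0.99290 →hi
  mid=-2.51876 |R|=1.00992 →lo
  mid=-2.51359 |R|=1.00139 →lo
  mid=-2.51101 |R|=0.99714 →hi
  ...
  [-2.51278,-2.51262] ⇒ x*=-2.5127
Stable set (-2.5127, 0).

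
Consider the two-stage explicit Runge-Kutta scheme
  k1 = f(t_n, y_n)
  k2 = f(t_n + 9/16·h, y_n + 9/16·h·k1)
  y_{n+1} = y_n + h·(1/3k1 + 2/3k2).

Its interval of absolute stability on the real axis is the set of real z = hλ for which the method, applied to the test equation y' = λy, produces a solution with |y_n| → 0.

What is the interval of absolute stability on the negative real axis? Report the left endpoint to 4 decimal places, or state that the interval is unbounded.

Set f=λy, z=hλ:
  k1=λy_n ⇒ h·k1=z·y_n;  k2=λ(1+9/16z)y_n ⇒ h·k2=z(1+9/16z)y_n
  y_{n+1}/y_n = 1 + 1/3z + 2/3z(1+9/16z) = 1 + z + 3/8z²
  Hence R(z) = 1 + z + 3/8z².

Solve |R(x)|<1 on ℝ⁻.
x=-1.75: |R|=0.3984
R=1: x+3/8x²=0 ⇒ x=−8/3=-2.6667; min R=1−1/(4·3/8)=0.3333>−1
Confirm numerically:
  x=-2.199: |R|=0.61435 <1
  x=-2.161: |R|=0.59022 <1
  x=-1.636: |R|=0.36769 <1
  x=-2.986: |R|=1.35757 >1
  x=-2.928: |R|=1.28694 >1
So |R|<1 on (-2.6667, 0).

z∈(-2.6667,0).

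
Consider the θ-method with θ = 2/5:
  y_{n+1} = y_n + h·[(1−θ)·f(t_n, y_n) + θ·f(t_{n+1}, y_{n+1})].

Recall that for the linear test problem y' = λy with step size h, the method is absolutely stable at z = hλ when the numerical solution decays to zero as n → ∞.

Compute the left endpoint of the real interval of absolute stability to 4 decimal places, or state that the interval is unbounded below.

left endpoint -10.0000.

On y'=λy, z=hλ:
  y_{n+1} = y_n + z·[3/5·y_n + 2/5·y_{n+1}] ⇒ (1 − 2/5z)y_{n+1} = (1 + 3/5z)y_n
  Hence R(z) = (1 + 3/5z)/(1 − 2/5z).

Solve |R(x)|<1 on ℝ⁻.
x=-1.22: |R|=0.1801
R=−1: 1+3/5x = −1+2/5x ⇒ -1/5x=2 ⇒ x=2/(-1/5)=-10.0000
Confirm numerically:
  x=-9.839: |R|=0.99348 <1
  x=-7.596: |R|=0.88094 <1
  x=-6.241: |R|=0.78498 <1
  x=-10.571: |R|=1.02184 >1
  x=-10.389: |R|=1.01509 >1
  x=-10.124: |R|=1.00491 >1
Interval (-10.0000, 0).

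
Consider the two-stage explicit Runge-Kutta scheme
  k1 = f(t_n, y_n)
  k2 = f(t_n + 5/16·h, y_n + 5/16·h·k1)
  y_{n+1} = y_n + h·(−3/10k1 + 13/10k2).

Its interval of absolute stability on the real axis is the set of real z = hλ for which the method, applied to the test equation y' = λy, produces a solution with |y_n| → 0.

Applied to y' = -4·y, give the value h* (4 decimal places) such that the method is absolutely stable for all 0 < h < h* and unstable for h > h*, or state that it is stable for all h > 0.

(-2.4615,0); λ=-4 ⇒ h* = (32/13)/4 = 0.6154.

Test eqn y'=λy, z=hλ:
  k1=λy_n ⇒ h·k1=z·y_n;  k2=λ(1+5/16z)y_n ⇒ h·k2=z(1+5/16z)y_n
  y_{n+1}/y_n = 1 − 3/10z + 13/10z(1+5/16z) = 1 + z + 13/32z²
  so R(z) = 1 + z + 13/32z².

Boundary: |R(x)|=1, x<0.
x=-1.46: |R|=0.4060
R=1: x+13/32x²=0 ⇒ x=−32/13=-2.4615; min R=1−1/(4·13/32)=0.3846>−1
Confirm numerically:
  x=-2.075: |R|=0.67416 <1
  x=-1.871: |R|=0.55114 <1
  x=-1.297: |R|=0.38640 <1
  x=-1.189: |R|=0.38532 <1
  x=-3.053: |R|=1.73358 >1
  x=-2.742: |R|=1.31242 >1
  x=-2.652: |R|=1.20520 >1
Stable set (-2.4615, 0).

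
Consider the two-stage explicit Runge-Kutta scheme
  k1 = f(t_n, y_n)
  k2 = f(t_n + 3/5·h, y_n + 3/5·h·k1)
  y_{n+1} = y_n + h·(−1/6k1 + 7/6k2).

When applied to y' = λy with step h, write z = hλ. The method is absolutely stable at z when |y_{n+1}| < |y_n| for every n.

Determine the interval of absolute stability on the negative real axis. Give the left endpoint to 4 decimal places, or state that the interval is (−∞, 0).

z∈(-1.4286,0).

With y'=λy (z=hλ):
  k1=λy_n ⇒ h·k1=z·y_n;  k2=λ(1+3/5z)y_n ⇒ h·k2=z(1+3/5z)y_n
  y_{n+1}/y_n = 1 − 1/6z + 7/6z(1+3/5z) = 1 + z + 7/10z²
  R(z) = 1 + z + 7/10z².

Boundary: |R(x)|=1, x<0.
x=-0.59: |R|=0.6537
R=1: x+7/10x²=0 ⇒ x=−10/7=-1.4286; min R=1−1/(4·7/10)=0.6429>−1
Confirm numerically:
  x=-1.134: |R|=0.76617 <1
  x=-1.120: |R|=0.75808 <1
  x=-0.851: |R|=0.65594 <1
  x=-1.935: |R|=1.68596 >1
  x=-1.833: |R|=1.51892 >1
  x=-1.581: |R|=1.16869 >1
So |R|<1 on (-1.4286, 0).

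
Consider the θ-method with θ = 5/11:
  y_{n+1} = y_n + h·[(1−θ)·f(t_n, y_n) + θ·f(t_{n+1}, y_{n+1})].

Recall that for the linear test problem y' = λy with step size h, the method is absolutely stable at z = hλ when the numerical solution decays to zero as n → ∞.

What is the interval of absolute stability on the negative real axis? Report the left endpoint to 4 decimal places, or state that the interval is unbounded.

Test eqn y'=λy, z=hλ:
  y_{n+1} = y_n + z·[6/11·y_n + 5/11·y_{n+1}] ⇒ (1 − 5/11z)y_{n+1} = (1 + 6/11z)y_n
  R(z) = (1 + 6/11z)/(1 − 5/11z).

Solve |R(x)|<1 on ℝ⁻.
x=-0.52: |R|=0.5794
R=−1: 1+6/11x = −1+5/11x ⇒ -1/11x=2 ⇒ x=2/(-1/11)=-22.0000
Confirm numerically:
  x=-21.875: |R|=0.99896 <1
  x=-21.576: |R|=0.99643 <1
  x=-16.708: |R|=0.94402 <1
  x=-9.107: |R|=0.77195 <1
  x=-22.583: |R|=1.00470 >1
  x=-22.564: |R|=1.00455 >1
  x=-22.440: |R|=1.00357 >1
So |R|<1 on (-22.0000, 0).

z∈(-22.0000,0).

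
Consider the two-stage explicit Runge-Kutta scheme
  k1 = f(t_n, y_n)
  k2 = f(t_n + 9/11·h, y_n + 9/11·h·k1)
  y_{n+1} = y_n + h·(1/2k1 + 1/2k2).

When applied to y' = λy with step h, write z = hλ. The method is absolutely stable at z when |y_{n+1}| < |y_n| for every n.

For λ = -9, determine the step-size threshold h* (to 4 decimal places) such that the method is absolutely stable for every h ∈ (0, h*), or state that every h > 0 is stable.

On y'=λy, z=hλ:
  k1=λy_n ⇒ h·k1=z·y_n;  k2=λ(1+9/11z)y_n ⇒ h·k2=z(1+9/11z)y_n
  y_{n+1}/y_n = 1 + 1/2z + 1/2z(1+9/11z) = 1 + z + 9/22z²
  so R(z) = 1 + z + 9/22z².

Solve |R(x)|<1 on ℝ⁻.
x=-1.39: |R|=0.4004
R=1: x+9/22x²=0 ⇒ x=−22/9=-2.4444; min R=1−1/(4·9/22)=0.3889>−1
Confirm numerically:
  x=-2.286: |R|=0.85183 <1
  x=-2.057: |R|=0.67397 <1
  x=-1.894: |R|=0.57351 <1
  x=-1.414: |R|=0.40393 <1
  x=-3.021: |R|=1.71254 >1
  x=-2.637: |R|=1.20772 >1
Interval (-2.4444, 0).

(-2.4444,0); λ=-9 ⇒ h* = (22/9)/9 = 0.2716.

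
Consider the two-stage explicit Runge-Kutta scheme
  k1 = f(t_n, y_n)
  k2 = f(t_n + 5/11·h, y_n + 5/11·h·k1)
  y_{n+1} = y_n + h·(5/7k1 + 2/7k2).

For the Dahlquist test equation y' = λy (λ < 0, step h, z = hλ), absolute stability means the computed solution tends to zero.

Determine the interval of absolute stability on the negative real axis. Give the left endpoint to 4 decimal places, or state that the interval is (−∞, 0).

On y'=λy, z=hλ:
  k1=λy_n ⇒ h·k1=z·y_n;  k2=λ(1+5/11z)y_n ⇒ h·k2=z(1+5/11z)y_n
  y_{n+1}/y_n = 1 + 5/7z + 2/7z(1+5/11z) = 1 + z + 10/77z²
  Hence R(z) = 1 + z + 10/77z².

Boundary: |R(x)|=1, x<0.
x=-1.52: |R|=0.2199
R=1: x+10/77x²=0 ⇒ x=−77/10=-7.7000; min R=1−1/(4·10/77)=-0.9250>−1
Confirm numerically:
  x=-5.459: |R|=0.58878 <1
  x=-5.305: |R|=0.65006 <1
  x=-3.159: |R|=0.86299 <1
  x=-7.892: |R|=1.19679 >1
  x=-7.757: |R|=1.05742 >1
Stable set (-7.7000, 0).

(-7.7000, 0).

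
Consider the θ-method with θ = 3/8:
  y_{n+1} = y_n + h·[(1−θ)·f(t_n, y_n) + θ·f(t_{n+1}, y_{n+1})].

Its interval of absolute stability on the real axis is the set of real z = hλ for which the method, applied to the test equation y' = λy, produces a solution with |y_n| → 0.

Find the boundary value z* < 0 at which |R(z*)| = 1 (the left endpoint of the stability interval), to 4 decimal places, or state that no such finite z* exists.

Test eqn y'=λy, z=hλ:
  y_{n+1} = y_n + z·[5/8·y_n + 3/8·y_{n+1}] ⇒ (1 − 3/8z)y_{n+1} = (1 + 5/8z)y_n
  R(z) = (1 + 5/8z)/(1 − 3/8z).

Need |R(x)|<1, x<0.
x=-0.6: |R|=0.5102
R=−1: 1+5/8x = −1+3/8x ⇒ -1/4x=2 ⇒ x=2/(-1/4)=-8.0000
Confirm numerically:
  x=-5.998: |R|=0.84596 <1
  x=-5.699: |R|=0.81663 <1
  x=-5.610: |R|=0.80749 <1
  x=-4.156: |R|=0.62439 <1
  x=-8.324: |R|=1.01965 >1
  x=-8.273: |R|=1.01664 >1
  x=-8.215: |R|=1.01317 >1
Stable set (-8.0000, 0).

z* = -8.0000.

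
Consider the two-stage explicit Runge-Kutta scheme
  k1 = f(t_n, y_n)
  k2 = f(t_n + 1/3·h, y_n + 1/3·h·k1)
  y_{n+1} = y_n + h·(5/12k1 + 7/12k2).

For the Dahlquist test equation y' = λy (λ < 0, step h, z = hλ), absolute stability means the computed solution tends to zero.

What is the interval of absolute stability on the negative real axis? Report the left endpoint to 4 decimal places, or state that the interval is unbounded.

z∈(-5.1429,0).

On y'=λy, z=hλ:
  k1=λy_n ⇒ h·k1=z·y_n;  k2=λ(1+1/3z)y_n ⇒ h·k2=z(1+1/3z)y_n
  y_{n+1}/y_n = 1 + 5/12z + 7/12z(1+1/3z) = 1 + z + 7/36z²
  so R(z) = 1 + z + 7/36z².

Need |R(x)|<1, x<0.
x=-1.54: |R|=0.0789
R=1: x+7/36x²=0 ⇒ x=−36/7=-5.1429; min R=1−1/(4·7/36)=-0.2857>−1
Confirm numerically:
  x=-4.640: |R|=0.54631 <1
  x=-4.356: |R|=0.33353 <1
  x=-2.315: |R|=0.27293 <1
  x=-5.586: |R|=1.48133 >1
  x=-5.349: |R|=1.21441 >1
Interval (-5.1429, 0).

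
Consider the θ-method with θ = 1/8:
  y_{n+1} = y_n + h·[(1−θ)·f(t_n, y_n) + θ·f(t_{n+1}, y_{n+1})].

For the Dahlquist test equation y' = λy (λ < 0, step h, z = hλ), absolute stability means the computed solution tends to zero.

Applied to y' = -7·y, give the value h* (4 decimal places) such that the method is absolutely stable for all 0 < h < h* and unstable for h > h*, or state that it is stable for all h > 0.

Set f=λy, z=hλ:
  y_{n+1} = y_n + z·[7/8·y_n + 1/8·y_{n+1}] ⇒ (1 − 1/8z)y_{n+1} = (1 + 7/8z)y_n
  Hence R(z) = (1 + 7/8z)/(1 − 1/8z).

Solve |R(x)|<1 on ℝ⁻.
x=-0.35: |R|=0.6647
R=−1: 1+7/8x = −1+1/8x ⇒ -3/4x=2 ⇒ x=2/(-3/4)=-2.6667
Confirm numerically:
  x=-2.634: |R|=0.98157 <1
  x=-2.345: |R|=0.81344 <1
  x=-1.936: |R|=0.55878 <1
  x=-2.883: |R|=1.11927 >1
  x=-2.802: |R|=1.07517 >1
So |R|<1 on (-2.6667, 0).

(-2.6667,0); λ=-7 ⇒ h* = (8/3)/7 = 0.3810.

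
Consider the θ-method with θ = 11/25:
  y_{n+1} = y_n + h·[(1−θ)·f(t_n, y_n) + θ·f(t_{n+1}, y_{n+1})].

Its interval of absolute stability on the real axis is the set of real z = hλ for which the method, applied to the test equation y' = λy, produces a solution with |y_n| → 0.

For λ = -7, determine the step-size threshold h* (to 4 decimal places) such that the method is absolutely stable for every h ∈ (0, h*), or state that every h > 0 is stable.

With y'=λy (z=hλ):
  y_{n+1} = y_n + z·[14/25·y_n + 11/25·y_{n+1}] ⇒ (1 − 11/25z)y_{n+1} = (1 + 14/25z)y_n
  so R(z) = (1 + 14/25z)/(1 − 11/25z).

Boundary: |R(x)|=1, x<0.
x=-0.73: |R|=0.4475
R=−1: 1+14/25x = −1+11/25x ⇒ -3/25x=2 ⇒ x=2/(-3/25)=-16.6667
Confirm numerically:
  x=-15.369: |R|=0.97994 <1
  x=-13.939: |R|=0.95411 <1
  x=-9.207: |R|=0.82278 <1
  x=-8.539: |R|=0.79498 <1
  x=-17.144: |R|=1.00670 >1
  x=-16.753: |R|=1.00124 >1
Interval (-16.6667, 0).

(-16.6667,0); λ=-7 ⇒ h* = (50/3)/7 = 2.3810.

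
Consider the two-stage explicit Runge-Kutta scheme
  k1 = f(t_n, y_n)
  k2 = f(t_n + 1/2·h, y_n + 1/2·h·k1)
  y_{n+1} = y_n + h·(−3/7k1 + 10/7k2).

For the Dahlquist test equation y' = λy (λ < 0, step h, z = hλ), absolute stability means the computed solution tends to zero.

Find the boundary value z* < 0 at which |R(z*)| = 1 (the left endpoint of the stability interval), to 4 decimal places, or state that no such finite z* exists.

left endpoint -1.4000.

With y'=λy (z=hλ):
  k1=λy_n ⇒ h·k1=z·y_n;  k2=λ(1+1/2z)y_n ⇒ h·k2=z(1+1/2z)y_n
  y_{n+1}/y_n = 1 − 3/7z + 10/7z(1+1/2z) = 1 + z + 5/7z²
  R(z) = 1 + z + 5/7z².

Boundary: |R(x)|=1, x<0.
x=-0.74: |R|=0.6511
R=1: x+5/7x²=0 ⇒ x=−7/5=-1.4000; min R=1−1/(4·5/7)=0.6500>−1
Confirm numerically:
  x=-1.164: |R|=0.80378 <1
  x=-1.040: |R|=0.73257 <1
  x=-0.984: |R|=0.70761 <1
  x=-1.832: |R|=1.56530 >1
  x=-1.471: |R|=1.07460 >1
Stable set (-1.4000, 0).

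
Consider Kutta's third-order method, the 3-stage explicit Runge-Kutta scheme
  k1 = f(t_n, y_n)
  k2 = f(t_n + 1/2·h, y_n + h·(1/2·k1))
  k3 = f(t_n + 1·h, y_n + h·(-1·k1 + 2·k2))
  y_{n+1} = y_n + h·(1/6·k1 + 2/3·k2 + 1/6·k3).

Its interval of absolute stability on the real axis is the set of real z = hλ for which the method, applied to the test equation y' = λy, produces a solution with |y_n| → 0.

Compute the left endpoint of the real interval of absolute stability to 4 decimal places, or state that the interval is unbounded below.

On y'=λy, z=hλ:
  order 3, 3-stage ⇒ R(z)=1+z+z^2/2+z^3/6
  (e.g. R(-0.48)=0.61677, |R|=0.61677)

Boundary: |R(x)|=1, x<0.
x=-0.48: |R|=0.6168
|R(-2.76)|=1.4553 |R(-2.08)|=0.4166 |R(-1.13)|=0.2680
Bisect:
  x_lo=-3.1355 |R|=2.3574  x_hi=-0.3924 |R|=0.6745
  mid=-1.76393 |R|=0.12293 →hi
  mid=-2.44969 |R|=0.89930 →hi
  mid=-2.79258 |R|=1.52298 →lo
  mid=-2.62114 |R|=1.18732 →lo
  mid=-2.53542 |R|=1.03766 →lo
  mid=-2.49255 |R|=0.96711 →hi
  mid=-2.51399 |R|=1.00204 →lo
  ...
  [-2.51281,-2.51265] ⇒ x*=-2.5127
So |R|<1 on (-2.5127, 0).

left endpoint -2.5127.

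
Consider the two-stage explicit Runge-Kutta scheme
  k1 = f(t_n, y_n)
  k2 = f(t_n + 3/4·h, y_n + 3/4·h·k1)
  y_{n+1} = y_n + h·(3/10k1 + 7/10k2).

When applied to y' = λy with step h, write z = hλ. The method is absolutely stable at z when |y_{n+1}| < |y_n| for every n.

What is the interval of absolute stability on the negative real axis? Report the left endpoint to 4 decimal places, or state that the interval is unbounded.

(-1.9048, 0).

On y'=λy, z=hλ:
  k1=λy_n ⇒ h·k1=z·y_n;  k2=λ(1+3/4z)y_n ⇒ h·k2=z(1+3/4z)y_n
  y_{n+1}/y_n = 1 + 3/10z + 7/10z(1+3/4z) = 1 + z + 21/40z²
  Hence R(z) = 1 + z + 21/40z².

Find x<0 with |R(x)|<1.
x=-1.24: |R|=0.5672
R=1: x+21/40x²=0 ⇒ x=−40/21=-1.9048; min R=1−1/(4·21/40)=0.5238>−1
Confirm numerically:
  x=-1.844: |R|=0.94118 <1
  x=-1.826: |R|=0.92449 <1
  x=-1.141: |R|=0.54249 <1
  x=-0.892: |R|=0.52572 <1
  x=-2.261: |R|=1.42286 >1
  x=-2.153: |R|=1.28059 >1
Interval (-1.9048, 0).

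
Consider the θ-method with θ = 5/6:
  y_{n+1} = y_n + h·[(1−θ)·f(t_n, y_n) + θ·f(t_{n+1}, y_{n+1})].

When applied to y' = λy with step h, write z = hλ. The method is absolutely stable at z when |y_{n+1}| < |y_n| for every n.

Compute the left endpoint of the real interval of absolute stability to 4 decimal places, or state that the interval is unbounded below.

unbounded; (−∞, 0).

On y'=λy, z=hλ:
  y_{n+1} = y_n + z·[1/6·y_n + 5/6·y_{n+1}] ⇒ (1 − 5/6z)y_{n+1} = (1 + 1/6z)y_n
  Hence R(z) = (1 + 1/6z)/(1 − 5/6z).

Boundary: |R(x)|=1, x<0.
x=-0.75: |R|=0.5385
x=-2: |R|=0.2500
x=-10: |R|=0.0714
x=-100: |R|=0.1858
θ=5/6≥1/2 ⇒ |1+1/6x|<|1−5/6x| ∀x<0 ⇒ stable on all of ℝ⁻.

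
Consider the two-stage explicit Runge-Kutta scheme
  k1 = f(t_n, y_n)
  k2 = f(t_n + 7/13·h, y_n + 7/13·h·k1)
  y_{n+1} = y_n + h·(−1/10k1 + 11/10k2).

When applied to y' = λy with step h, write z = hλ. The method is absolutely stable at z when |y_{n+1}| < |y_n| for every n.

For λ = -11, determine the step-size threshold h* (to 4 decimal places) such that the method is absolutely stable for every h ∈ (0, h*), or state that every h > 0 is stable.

Set f=λy, z=hλ:
  k1=λy_n ⇒ h·k1=z·y_n;  k2=λ(1+7/13z)y_n ⇒ h·k2=z(1+7/13z)y_n
  y_{n+1}/y_n = 1 − 1/10z + 11/10z(1+7/13z) = 1 + z + 77/130z²
  R(z) = 1 + z + 77/130z².

Need |R(x)|<1, x<0.
x=-1.04: |R|=0.6006
R=1: x+77/130x²=0 ⇒ x=−130/77=-1.6883; min R=1−1/(4·77/130)=0.5779>−1
Confirm numerically:
  x=-1.180: |R|=0.64473 <1
  x=-0.860: |R|=0.57807 <1
  x=-0.798: |R|=0.57918 <1
  x=-0.683: |R|=0.59331 <1
  x=-2.128: |R|=1.55420 >1
  x=-2.024: |R|=1.40243 >1
  x=-1.739: |R|=1.05221 >1
Interval (-1.6883, 0).

(-1.6883,0); λ=-11 ⇒ h* = (130/77)/11 = 0.1535.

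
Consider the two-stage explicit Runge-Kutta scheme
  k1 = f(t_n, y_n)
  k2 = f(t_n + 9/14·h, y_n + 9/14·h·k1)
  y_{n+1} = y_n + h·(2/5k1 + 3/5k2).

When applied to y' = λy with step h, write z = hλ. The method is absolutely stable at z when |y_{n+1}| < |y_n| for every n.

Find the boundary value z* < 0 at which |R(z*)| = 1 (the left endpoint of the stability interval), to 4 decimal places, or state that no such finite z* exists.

left endpoint -2.5926.

Test eqn y'=λy, z=hλ:
  k1=λy_n ⇒ h·k1=z·y_n;  k2=λ(1+9/14z)y_n ⇒ h·k2=z(1+9/14z)y_n
  y_{n+1}/y_n = 1 + 2/5z + 3/5z(1+9/14z) = 1 + z + 27/70z²
  R(z) = 1 + z + 27/70z².

Find x<0 with |R(x)|<1.
x=-0.35: |R|=0.6973
R=1: x+27/70x²=0 ⇒ x=−70/27=-2.5926; min R=1−1/(4·27/70)=0.3519>−1
Confirm numerically:
  x=-1.880: |R|=0.48327 <1
  x=-1.723: |R|=0.42208 <1
  x=-1.312: |R|=0.35195 <1
  x=-2.934: |R|=1.38637 >1
  x=-2.904: |R|=1.34881 >1
  x=-2.763: |R|=1.18161 >1
So |R|<1 on (-2.5926, 0).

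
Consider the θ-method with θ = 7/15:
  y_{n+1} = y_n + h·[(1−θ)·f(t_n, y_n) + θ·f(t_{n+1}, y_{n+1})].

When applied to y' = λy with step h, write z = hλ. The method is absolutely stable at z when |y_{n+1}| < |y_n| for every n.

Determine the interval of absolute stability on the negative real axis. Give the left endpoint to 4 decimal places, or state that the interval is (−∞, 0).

Test eqn y'=λy, z=hλ:
  y_{n+1} = y_n + z·[8/15·y_n + 7/15·y_{n+1}] ⇒ (1 − 7/15z)y_{n+1} = (1 + 8/15z)y_n
  so R(z) = (1 + 8/15z)/(1 − 7/15z).

Need |R(x)|<1, x<0.
x=-0.49: |R|=0.6012
R=−1: 1+8/15x = −1+7/15x ⇒ -1/15x=2 ⇒ x=2/(-1/15)=-30.0000
Confirm numerically:
  x=-29.488: |R|=0.99769 <1
  x=-28.802: |R|=0.99447 <1
  x=-12.144: |R|=0.82145 <1
  x=-30.512: |R|=1.00224 >1
  x=-30.143: |R|=1.00063 >1
So |R|<1 on (-30.0000, 0).

z∈(-30.0000,0).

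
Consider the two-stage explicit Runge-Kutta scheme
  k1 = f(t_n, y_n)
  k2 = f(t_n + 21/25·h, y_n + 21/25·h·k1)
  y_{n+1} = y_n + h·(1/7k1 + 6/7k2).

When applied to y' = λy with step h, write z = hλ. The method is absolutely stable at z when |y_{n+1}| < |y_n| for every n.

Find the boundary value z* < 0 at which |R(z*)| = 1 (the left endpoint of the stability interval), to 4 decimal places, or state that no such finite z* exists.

z* = -1.3889.

With y'=λy (z=hλ):
  k1=λy_n ⇒ h·k1=z·y_n;  k2=λ(1+21/25z)y_n ⇒ h·k2=z(1+21/25z)y_n
  y_{n+1}/y_n = 1 + 1/7z + 6/7z(1+21/25z) = 1 + z + 18/25z²
  Hence R(z) = 1 + z + 18/25z².

Solve |R(x)|<1 on ℝ⁻.
x=-1.66: |R|=1.3240
R=1: x+18/25x²=0 ⇒ x=−25/18=-1.3889; min R=1−1/(4·18/25)=0.6528>−1
Confirm numerically:
  x=-1.296: |R|=0.91332 <1
  x=-1.053: |R|=0.74534 <1
  x=-0.751: |R|=0.65508 <1
  x=-1.823: |R|=1.56980 >1
  x=-1.729: |R|=1.42340 >1
Interval (-1.3889, 0).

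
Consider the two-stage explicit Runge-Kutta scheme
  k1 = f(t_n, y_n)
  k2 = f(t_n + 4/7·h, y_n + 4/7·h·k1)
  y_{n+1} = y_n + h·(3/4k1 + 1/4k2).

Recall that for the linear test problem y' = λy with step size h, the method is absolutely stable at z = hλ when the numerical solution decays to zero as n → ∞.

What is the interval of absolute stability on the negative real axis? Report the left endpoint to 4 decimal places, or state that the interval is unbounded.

z∈(-7.0000,0).

Test eqn y'=λy, z=hλ:
  k1=λy_n ⇒ h·k1=z·y_n;  k2=λ(1+4/7z)y_n ⇒ h·k2=z(1+4/7z)y_n
  y_{n+1}/y_n = 1 + 3/4z + 1/4z(1+4/7z) = 1 + z + 1/7z²
  R(z) = 1 + z + 1/7z².

Boundary: |R(x)|=1, x<0.
x=-1.38: |R|=0.1079
R=1: x+1/7x²=0 ⇒ x=−7=-7.0000; min R=1−1/(4·1/7)=-0.7500>−1
Confirm numerically:
  x=-6.962: |R|=0.96221 <1
  x=-6.495: |R|=0.53143 <1
  x=-6.004: |R|=0.14572 <1
  x=-4.212: |R|=0.67758 <1
  x=-7.434: |R|=1.46091 >1
  x=-7.259: |R|=1.26858 >1
So |R|<1 on (-7.0000, 0).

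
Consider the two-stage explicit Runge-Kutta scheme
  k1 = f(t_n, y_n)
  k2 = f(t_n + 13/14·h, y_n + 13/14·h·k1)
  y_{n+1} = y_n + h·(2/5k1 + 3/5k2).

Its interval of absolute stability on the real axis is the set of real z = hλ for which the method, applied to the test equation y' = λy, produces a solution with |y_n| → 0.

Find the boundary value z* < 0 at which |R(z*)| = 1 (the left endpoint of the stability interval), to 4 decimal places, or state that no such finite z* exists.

With y'=λy (z=hλ):
  k1=λy_n ⇒ h·k1=z·y_n;  k2=λ(1+13/14z)y_n ⇒ h·k2=z(1+13/14z)y_n
  y_{n+1}/y_n = 1 + 2/5z + 3/5z(1+13/14z) = 1 + z + 39/70z²
  Hence R(z) = 1 + z + 39/70z².

Boundary: |R(x)|=1, x<0.
x=-1.41: |R|=0.6977
R=1: x+39/70x²=0 ⇒ x=−70/39=-1.7949; min R=1−1/(4·39/70)=0.5513>−1
Confirm numerically:
  x=-1.589: |R|=0.81774 <1
  x=-1.515: |R|=0.76377 <1
  x=-1.325: |R|=0.65313 <1
  x=-2.136: |R|=1.40596 >1
  x=-2.128: |R|=1.39496 >1
  x=-1.833: |R|=1.03894 >1
Stable set (-1.7949, 0).

left endpoint -1.7949.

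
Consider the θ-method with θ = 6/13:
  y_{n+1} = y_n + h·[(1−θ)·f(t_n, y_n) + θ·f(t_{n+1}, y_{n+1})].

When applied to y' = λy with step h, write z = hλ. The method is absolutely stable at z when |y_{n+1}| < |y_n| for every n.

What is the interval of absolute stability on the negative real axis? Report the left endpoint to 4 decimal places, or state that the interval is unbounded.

z∈(-26.0000,0).

With y'=λy (z=hλ):
  y_{n+1} = y_n + z·[7/13·y_n + 6/13·y_{n+1}] ⇒ (1 − 6/13z)y_{n+1} = (1 + 7/13z)y_n
  so R(z) = (1 + 7/13z)/(1 − 6/13z).

Solve |R(x)|<1 on ℝ⁻.
x=-0.75: |R|=0.4429
R=−1: 1+7/13x = −1+6/13x ⇒ -1/13x=2 ⇒ x=2/(-1/13)=-26.0000
Confirm numerically:
  x=-25.399: |R|=0.99637 <1
  x=-17.314: |R|=0.92569 <1
  x=-16.435: |R|=0.91430 <1
  x=-12.131: |R|=0.83833 <1
  x=-26.571: |R|=1.00331 >1
  x=-26.555: |R|=1.00322 >1
  x=-26.297: |R|=1.00174 >1
Stable set (-26.0000, 0).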